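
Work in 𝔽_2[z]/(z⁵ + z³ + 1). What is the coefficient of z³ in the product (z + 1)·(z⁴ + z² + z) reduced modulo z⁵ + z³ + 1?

0

Multiply in 𝔽_2[z]: (z + 1)·(z⁴ + z² + z) = z⁵ + z⁴ + z³ + z.
Reduce using z⁵ ≡ z³ + 1 (mod z⁵ + z³ + 1).
Reduced: z⁴ + z + 1.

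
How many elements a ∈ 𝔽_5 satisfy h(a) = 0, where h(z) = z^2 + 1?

Evaluate at each of the 5 elements of 𝔽_5:
h(0) = 1; h(1) = 2; h(2) = 0 → root; h(3) = 0 → root; h(4) = 2.
Roots: {2, 3}.

2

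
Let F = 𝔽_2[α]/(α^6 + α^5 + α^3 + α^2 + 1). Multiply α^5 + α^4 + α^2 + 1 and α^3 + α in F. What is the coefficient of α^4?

1

Multiply in 𝔽_2[α]: (α^5 + α^4 + α^2 + 1)·(α^3 + α) = α^8 + α^7 + α^6 + α.
Reduce using α^6 ≡ α^5 + α^3 + α^2 + 1 (mod α^6 + α^5 + α^3 + α^2 + 1).
Reduced: α^4 + α^3 + α + 1.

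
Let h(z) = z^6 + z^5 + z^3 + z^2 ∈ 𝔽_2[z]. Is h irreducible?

No

Check for roots in 𝔽_2: h(0) = 0 → root; h(1) = 0 → root.
h(0) = 0, so (z) divides h(z); h is reducible.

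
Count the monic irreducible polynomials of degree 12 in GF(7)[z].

1153430600

Gauss's count: N_{7}(12) = (1/12) Σ_{d|12} μ(12/d)·7^d.
Divisors of 12: 1, 2, 3, 4, 6, 12; μ(12/d) for each: 0, 1, 0, -1, -1, 1.
Σ = 7^2 − 7^4 − 7^6 + 7^12 = 13841167200.
N = 13841167200/12 = 1153430600.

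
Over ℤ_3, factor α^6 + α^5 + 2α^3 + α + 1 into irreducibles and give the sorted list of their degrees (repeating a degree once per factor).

1, 1, 2, 2

Write f(α) = α^6 + α^5 + 2α^3 + α + 1.
Roots in ℤ_3: f(0) = 1; f(1) = 0 → root; f(2) = 1.
Linear factors from roots: (α + 2).
Complete factorization: f(α) = (α + 2)^2·(α^2 + 1)^2.
Factor degrees with multiplicity: 1 + 1 + 2 + 2 = 6.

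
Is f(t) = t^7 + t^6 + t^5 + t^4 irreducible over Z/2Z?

No

Check for roots in Z/2Z: f(0) = 0 → root; f(1) = 0 → root.
f(0) = 0, so (t) divides f(t); f is reducible.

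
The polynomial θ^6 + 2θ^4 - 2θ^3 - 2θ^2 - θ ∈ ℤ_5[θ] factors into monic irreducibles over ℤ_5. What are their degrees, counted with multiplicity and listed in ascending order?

1, 1, 2, 2

Write f(θ) = θ^6 + 2θ^4 - 2θ^3 - 2θ^2 - θ.
Roots in ℤ_5: f(0) = 0 → root; f(1) = 3; f(2) = 0 → root; f(3) = 1; f(4) = 4.
Linear factors from roots: (θ), (θ - 2).
Complete factorization: f(θ) = (θ)·(θ - 2)·(θ^2 - 2θ - 2)·(θ^2 - θ + 1).
Factor degrees with multiplicity: 1 + 1 + 2 + 2 = 6.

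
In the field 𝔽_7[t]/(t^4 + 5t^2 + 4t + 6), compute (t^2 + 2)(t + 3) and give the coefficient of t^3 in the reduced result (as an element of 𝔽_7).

1

Multiply in 𝔽_7[t]: (t^2 + 2)·(t + 3) = t^3 + 3t^2 + 2t + 6.
Reduced: t^3 + 3t^2 + 2t + 6.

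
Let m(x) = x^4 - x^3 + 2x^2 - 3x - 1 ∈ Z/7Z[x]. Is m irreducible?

Check for roots in Z/7Z: m(0) = 6; m(1) = 5; m(2) = 2; m(3) = 6; m(4) = 1; m(5) = 2; m(6) = 6.
No roots, so no linear factors.
Degree-2 irreducible divisors: test the 21 monic irreducibles of degree 2 over GF(7).
None of them divide m (all give nonzero remainder).
No irreducible factor of degree ≤ 2 exists, so m is irreducible over GF(7).

Yes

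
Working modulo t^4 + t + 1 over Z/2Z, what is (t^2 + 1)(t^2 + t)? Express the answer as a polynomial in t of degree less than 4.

Multiply in Z/2Z[t]: (t^2 + 1)·(t^2 + t) = t^4 + t^3 + t^2 + t.
Reduce using t^4 ≡ t + 1 (mod t^4 + t + 1).
Reduced: t^3 + t^2 + 1.

t^3 + t^2 + 1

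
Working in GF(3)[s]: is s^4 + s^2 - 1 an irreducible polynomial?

Write h(s) = s^4 + s^2 - 1.
Check for roots in GF(3): h(0) = 2; h(1) = 1; h(2) = 1.
No roots, so no linear factors.
Monic irreducibles of degree 2 over GF(3): s^2 + 1, s^2 + s - 1, s^2 - s - 1.
None of them divide h (all give nonzero remainder).
No irreducible factor of degree ≤ 2 exists, so h is irreducible over GF(3).

Yes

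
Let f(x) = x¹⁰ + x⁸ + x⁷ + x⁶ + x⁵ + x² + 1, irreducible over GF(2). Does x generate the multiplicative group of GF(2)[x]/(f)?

|GF(2^10)^×| = 2^10 − 1 = 1023. Prime factorization: 1023 = 3·11·31.
f is primitive ⇔ x has order 1023 in GF(2)[x]/(f), i.e. x^(1023/q) ≠ 1 for each prime q | 1023.
x^(341) mod f = x⁹ + x⁶ + x⁵ + x² + x.
x^(93) mod f = x⁸ + x⁷ + x² + x.
x^(33) mod f = x⁷ + x⁶ + x⁵ + x⁴ + x + 1.
None equal 1, so x has full order 1023; f is primitive.

Yes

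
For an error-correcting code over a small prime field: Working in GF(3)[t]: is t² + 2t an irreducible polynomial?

Write P(t) = t² + 2t.
Check for roots in GF(3): P(0) = 0 → root; P(1) = 0 → root; P(2) = 2.
P(0) = 0, so (t) divides P(t); P is reducible.

No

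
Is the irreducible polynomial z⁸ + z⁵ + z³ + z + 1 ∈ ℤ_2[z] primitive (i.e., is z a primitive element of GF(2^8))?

Write f(z) = z⁸ + z⁵ + z³ + z + 1.
|GF(2^8)^×| = 2^8 − 1 = 255. Prime factorization: 255 = 3·5·17.
f is primitive ⇔ z has order 255 in GF(2)[z]/(f), i.e. z^(255/q) ≠ 1 for each prime q | 255.
z^(85) mod f = z⁷ + z⁶ + z⁵ + z³ + z + 1.
z^(51) mod f = z⁴ + z + 1.
z^(15) mod f = z⁷ + z⁶ + z⁵ + 1.
None equal 1, so z has full order 255; f is primitive.

Yes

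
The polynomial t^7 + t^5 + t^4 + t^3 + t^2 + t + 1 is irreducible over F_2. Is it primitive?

Yes

Write f(t) = t^7 + t^5 + t^4 + t^3 + t^2 + t + 1.
|GF(2^7)^×| = 2^7 − 1 = 127. Prime factorization: 127 = 127.
f is primitive ⇔ t has order 127 in GF(2)[t]/(f), i.e. t^(127/q) ≠ 1 for each prime q | 127.
t^(1) mod f = t.
None equal 1, so t has full order 127; f is primitive.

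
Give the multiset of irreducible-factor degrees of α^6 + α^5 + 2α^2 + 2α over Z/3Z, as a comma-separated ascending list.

1, 1, 1, 1, 2

Write h(α) = α^6 + α^5 + 2α^2 + 2α.
Roots in Z/3Z: h(0) = 0 → root; h(1) = 0 → root; h(2) = 0 → root.
Linear factors from roots: (α), (α + 2), (α + 1).
Complete factorization: h(α) = (α)·(α + 2)·(α + 1)^2·(α^2 + 1).
Factor degrees with multiplicity: 1 + 1 + 1 + 1 + 2 = 6.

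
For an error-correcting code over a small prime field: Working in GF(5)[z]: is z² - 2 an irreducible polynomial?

Yes

Write g(z) = z² - 2.
Check for roots in GF(5): g(0) = 3; g(1) = 4; g(2) = 2; g(3) = 2; g(4) = 4.
No roots. A degree-2 polynomial over a field with no linear factor is irreducible.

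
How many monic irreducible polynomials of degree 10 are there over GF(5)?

976248

The number of monic irreducibles of degree 10 over GF(5) is (1/10)·Σ_{d∣10} μ(10/d) 5^d.
Divisors of 10: 1, 2, 5, 10; μ(10/d) for each: 1, -1, -1, 1.
Σ = 5^1 − 5^2 − 5^5 + 5^10 = 9762480.
N = 9762480/10 = 976248.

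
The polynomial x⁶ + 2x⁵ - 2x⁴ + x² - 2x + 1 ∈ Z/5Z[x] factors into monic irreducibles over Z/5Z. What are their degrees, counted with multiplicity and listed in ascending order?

6

Write f(x) = x⁶ + 2x⁵ - 2x⁴ + x² - 2x + 1.
Roots in Z/5Z: f(0) = 1; f(1) = 1; f(2) = 2; f(3) = 2; f(4) = 1.
Complete factorization: f(x) = (x⁶ + 2x⁵ - 2x⁴ + x² - 2x + 1).
Factor degrees with multiplicity: 6 = 6.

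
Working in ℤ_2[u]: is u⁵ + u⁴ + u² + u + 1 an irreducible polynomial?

Write m(u) = u⁵ + u⁴ + u² + u + 1.
Check for roots in ℤ_2: m(0) = 1; m(1) = 1.
No roots, so no linear factors.
Monic irreducibles of degree 2 over GF(2): u² + u + 1.
None of them divide m (all give nonzero remainder).
No irreducible factor of degree ≤ 2 exists, so m is irreducible over GF(2).

Yes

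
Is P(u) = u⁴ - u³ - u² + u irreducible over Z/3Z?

No

Check for roots in Z/3Z: P(0) = 0 → root; P(1) = 0 → root; P(2) = 0 → root.
P(0) = 0, so (u) divides P(u); P is reducible.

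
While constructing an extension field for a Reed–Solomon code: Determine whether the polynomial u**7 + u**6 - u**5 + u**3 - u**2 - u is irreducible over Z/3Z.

Write h(u) = u**7 + u**6 - u**5 + u**3 - u**2 - u.
Check for roots in Z/3Z: h(0) = 0 → root; h(1) = 0 → root; h(2) = 0 → root.
h(0) = 0, so (u) divides h(u); h is reducible.

No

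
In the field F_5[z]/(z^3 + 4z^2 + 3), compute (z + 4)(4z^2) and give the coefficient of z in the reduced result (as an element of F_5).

0

Multiply in F_5[z]: (z + 4)·(4z^2) = 4z^3 + z^2.
Reduce using z^3 ≡ z^2 + 2 (mod z^3 + 4z^2 + 3).
Reduced: 3.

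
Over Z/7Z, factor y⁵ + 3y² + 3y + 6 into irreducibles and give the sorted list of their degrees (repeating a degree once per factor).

1, 2, 2

Write g(y) = y⁵ + 3y² + 3y + 6.
Linear factors from roots: (y + 5).
Complete factorization: g(y) = (y + 5)·(y² + 2)·(y² + 2y + 2).
Factor degrees with multiplicity: 1 + 2 + 2 = 5.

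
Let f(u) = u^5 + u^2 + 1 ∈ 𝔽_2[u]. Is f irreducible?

Check for roots in 𝔽_2: f(0) = 1; f(1) = 1.
No roots, so no linear factors.
Monic irreducibles of degree 2 over GF(2): u^2 + u + 1.
None of them divide f (all give nonzero remainder).
No irreducible factor of degree ≤ 2 exists, so f is irreducible over GF(2).

Yes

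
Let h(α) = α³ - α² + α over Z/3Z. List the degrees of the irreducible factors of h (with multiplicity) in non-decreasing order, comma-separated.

Roots in Z/3Z: h(0) = 0 → root; h(1) = 1; h(2) = 0 → root.
Linear factors from roots: (α), (α + 1).
Complete factorization: h(α) = (α)·(α + 1)^2.
Factor degrees with multiplicity: 1 + 1 + 1 = 3.

1, 1, 1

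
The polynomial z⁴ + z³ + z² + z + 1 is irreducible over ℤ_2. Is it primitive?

Write f(z) = z⁴ + z³ + z² + z + 1.
|GF(2^4)^×| = 2^4 − 1 = 15. Prime factorization: 15 = 3·5.
f is primitive ⇔ z has order 15 in GF(2)[z]/(f), i.e. z^(15/q) ≠ 1 for each prime q | 15.
z^(5) mod f = 1
z^(3) mod f = z³.
Since z^(5) = 1, the order of z divides 5 < 15; not primitive.

No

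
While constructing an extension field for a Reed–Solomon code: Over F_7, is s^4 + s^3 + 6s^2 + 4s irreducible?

No

Write g(s) = s^4 + s^3 + 6s^2 + 4s.
Check for roots in F_7: g(0) = 0 → root; g(1) = 5; g(2) = 0 → root; g(3) = 6; g(4) = 5; g(5) = 3; g(6) = 2.
g(0) = 0, so (s) divides g(s); g is reducible.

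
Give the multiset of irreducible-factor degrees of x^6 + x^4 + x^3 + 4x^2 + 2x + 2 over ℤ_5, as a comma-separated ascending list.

Write h(x) = x^6 + x^4 + x^3 + 4x^2 + 2x + 2.
Roots in ℤ_5: h(0) = 2; h(1) = 1; h(2) = 0 → root; h(3) = 1; h(4) = 0 → root.
Linear factors from roots: (x + 3), (x + 1).
Complete factorization: h(x) = (x + 1)·(x + 3)·(x^2 + 2)·(x^2 + x + 2).
Factor degrees with multiplicity: 1 + 1 + 2 + 2 = 6.

1, 1, 2, 2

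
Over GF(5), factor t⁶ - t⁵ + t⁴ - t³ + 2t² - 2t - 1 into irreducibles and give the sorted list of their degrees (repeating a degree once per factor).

6

Write g(t) = t⁶ - t⁵ + t⁴ - t³ + 2t² - 2t - 1.
Roots in GF(5): g(0) = 4; g(1) = 4; g(2) = 3; g(3) = 1; g(4) = 2.
Complete factorization: g(t) = (t⁶ - t⁵ + t⁴ - t³ + 2t² - 2t - 1).
Factor degrees with multiplicity: 6 = 6.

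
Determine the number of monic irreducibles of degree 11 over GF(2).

The number of monic irreducibles of degree 11 over GF(2) is (1/11)·Σ_{d∣11} μ(11/d) 2^d.
Divisors of 11: 1, 11; μ(11/d) for each: -1, 1.
Σ = − 2^1 + 2^11 = 2046.
N = 2046/11 = 186.

186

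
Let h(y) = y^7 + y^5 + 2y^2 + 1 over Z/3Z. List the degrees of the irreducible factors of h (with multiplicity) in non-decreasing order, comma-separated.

Roots in Z/3Z: h(0) = 1; h(1) = 2; h(2) = 1.
Complete factorization: h(y) = (y^7 + y^5 + 2y^2 + 1).
Factor degrees with multiplicity: 7 = 7.

7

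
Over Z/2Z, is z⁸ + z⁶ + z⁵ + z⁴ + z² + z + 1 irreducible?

Write f(z) = z⁸ + z⁶ + z⁵ + z⁴ + z² + z + 1.
Check for roots in Z/2Z: f(0) = 1; f(1) = 1.
No roots, so no linear factors.
Monic irreducibles of degree 2 over GF(2): z² + z + 1.
None of them divide f (all give nonzero remainder).
Monic irreducibles of degree 3 over GF(2): z³ + z + 1, z³ + z² + 1.
None of them divide f (all give nonzero remainder).
Monic irreducibles of degree 4 over GF(2): z⁴ + z + 1, z⁴ + z³ + 1, z⁴ + z³ + z² + z + 1.
None of them divide f (all give nonzero remainder).
No irreducible factor of degree ≤ 4 exists, so f is irreducible over GF(2).

Yes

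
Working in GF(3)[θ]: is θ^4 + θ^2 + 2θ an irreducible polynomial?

No

Write h(θ) = θ^4 + θ^2 + 2θ.
Check for roots in GF(3): h(0) = 0 → root; h(1) = 1; h(2) = 0 → root.
h(0) = 0, so (θ) divides h(θ); h is reducible.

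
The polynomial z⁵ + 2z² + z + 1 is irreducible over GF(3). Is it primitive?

Write f(z) = z⁵ + 2z² + z + 1.
|GF(3^5)^×| = 3^5 − 1 = 242. Prime factorization: 242 = 2·11^2.
f is primitive ⇔ z has order 242 in GF(3)[z]/(f), i.e. z^(242/q) ≠ 1 for each prime q | 242.
z^(121) mod f = 2.
z^(22) mod f = z⁴ + z³ + 2z² + z.
None equal 1, so z has full order 242; f is primitive.

Yes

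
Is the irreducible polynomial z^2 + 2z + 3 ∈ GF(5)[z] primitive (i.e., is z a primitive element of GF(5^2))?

Yes

Write f(z) = z^2 + 2z + 3.
|GF(5^2)^×| = 5^2 − 1 = 24. Prime factorization: 24 = 2^3·3.
f is primitive ⇔ z has order 24 in GF(5)[z]/(f), i.e. z^(24/q) ≠ 1 for each prime q | 24.
z^(12) mod f = 4.
z^(8) mod f = 4z + 1.
None equal 1, so z has full order 24; f is primitive.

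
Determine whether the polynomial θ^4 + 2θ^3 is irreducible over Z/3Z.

Write m(θ) = θ^4 + 2θ^3.
Check for roots in Z/3Z: m(0) = 0 → root; m(1) = 0 → root; m(2) = 2.
m(0) = 0, so (θ) divides m(θ); m is reducible.

No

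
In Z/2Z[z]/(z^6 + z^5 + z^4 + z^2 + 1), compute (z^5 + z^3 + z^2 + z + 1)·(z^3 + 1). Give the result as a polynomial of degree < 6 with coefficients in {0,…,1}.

Multiply in Z/2Z[z]: (z^5 + z^3 + z^2 + z + 1)·(z^3 + 1) = z^8 + z^6 + z^4 + z^2 + z + 1.
Reduce using z^6 ≡ z^5 + z^4 + z^2 + 1 (mod z^6 + z^5 + z^4 + z^2 + 1).
Reduced: z^4 + z^3 + z^2.

z^4 + z^3 + z^2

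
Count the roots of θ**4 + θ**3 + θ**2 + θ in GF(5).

4

Write P(θ) = θ**4 + θ**3 + θ**2 + θ.
Evaluate at each of the 5 elements of GF(5):
P(0) = 0 → root; P(1) = 4; P(2) = 0 → root; P(3) = 0 → root; P(4) = 0 → root.
Roots: {0, 2, 3, 4}.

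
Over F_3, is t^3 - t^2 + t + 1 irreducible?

Yes

Write g(t) = t^3 - t^2 + t + 1.
Check for roots in F_3: g(0) = 1; g(1) = 2; g(2) = 1.
No roots. A degree-3 polynomial over a field with no linear factor is irreducible.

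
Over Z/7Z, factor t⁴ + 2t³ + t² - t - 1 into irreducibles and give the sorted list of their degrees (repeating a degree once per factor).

Write g(t) = t⁴ + 2t³ + t² - t - 1.
Linear factors from roots: (t - 3), (t + 1).
Complete factorization: g(t) = (t + 1)·(t - 3)·(t² - 3t - 2).
Factor degrees with multiplicity: 1 + 1 + 2 = 4.

1, 1, 2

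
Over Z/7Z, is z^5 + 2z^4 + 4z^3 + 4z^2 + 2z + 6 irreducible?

Write h(z) = z^5 + 2z^4 + 4z^3 + 4z^2 + 2z + 6.
Check for roots in Z/7Z: h(0) = 6; h(1) = 5; h(2) = 3; h(3) = 1; h(4) = 1; h(5) = 0 → root; h(6) = 5.
h(5) = 0, so (z − 5) divides h(z); h is reducible.

No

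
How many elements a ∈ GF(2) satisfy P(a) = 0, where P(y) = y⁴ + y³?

2

Evaluate at each of the 2 elements of GF(2):
P(0) = 0 → root; P(1) = 0 → root.
Roots: {0, 1}.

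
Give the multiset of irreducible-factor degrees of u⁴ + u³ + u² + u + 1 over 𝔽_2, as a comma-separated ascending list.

Write g(u) = u⁴ + u³ + u² + u + 1.
Roots in 𝔽_2: g(0) = 1; g(1) = 1.
Complete factorization: g(u) = (u⁴ + u³ + u² + u + 1).
Factor degrees with multiplicity: 4 = 4.

4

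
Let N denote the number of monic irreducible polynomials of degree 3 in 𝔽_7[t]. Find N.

Gauss's count: N_{7}(3) = (1/3) Σ_{d|3} μ(3/d)·7^d.
Divisors of 3: 1, 3; μ(3/d) for each: -1, 1.
Σ = − 7^1 + 7^3 = 336.
N = 336/3 = 112.

112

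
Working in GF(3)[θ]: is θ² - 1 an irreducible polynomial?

Write P(θ) = θ² - 1.
Check for roots in GF(3): P(0) = 2; P(1) = 0 → root; P(2) = 0 → root.
P(1) = 0, so (θ − 1) divides P(θ); P is reducible.

No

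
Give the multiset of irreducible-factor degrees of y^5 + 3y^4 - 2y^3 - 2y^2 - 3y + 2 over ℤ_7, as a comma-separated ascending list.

Write h(y) = y^5 + 3y^4 - 2y^3 - 2y^2 - 3y + 2.
Linear factors from roots: (y + 1).
Complete factorization: h(y) = (y + 1)·(y^2 + 1)·(y^2 + 2y + 2).
Factor degrees with multiplicity: 1 + 2 + 2 = 5.

1, 2, 2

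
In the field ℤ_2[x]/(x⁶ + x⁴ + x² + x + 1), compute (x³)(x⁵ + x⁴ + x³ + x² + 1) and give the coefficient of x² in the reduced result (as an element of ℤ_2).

Multiply in ℤ_2[x]: (x³)·(x⁵ + x⁴ + x³ + x² + 1) = x⁸ + x⁷ + x⁶ + x⁵ + x³.
Reduce using x⁶ ≡ x⁴ + x² + x + 1 (mod x⁶ + x⁴ + x² + x + 1).
Reduced: x⁴ + x³ + x.

0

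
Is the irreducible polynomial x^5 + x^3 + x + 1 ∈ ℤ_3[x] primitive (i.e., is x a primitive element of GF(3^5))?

Yes

Write f(x) = x^5 + x^3 + x + 1.
|GF(3^5)^×| = 3^5 − 1 = 242. Prime factorization: 242 = 2·11^2.
f is primitive ⇔ x has order 242 in GF(3)[x]/(f), i.e. x^(242/q) ≠ 1 for each prime q | 242.
x^(121) mod f = 2.
x^(22) mod f = x^4 + x^2 + 2.
None equal 1, so x has full order 242; f is primitive.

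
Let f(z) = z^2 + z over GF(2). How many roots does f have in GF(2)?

Evaluate at each of the 2 elements of GF(2):
f(0) = 0 → root; f(1) = 0 → root.
Roots: {0, 1}.

2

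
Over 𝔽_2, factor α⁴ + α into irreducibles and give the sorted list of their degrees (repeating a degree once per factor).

1, 1, 2

Write g(α) = α⁴ + α.
Roots in 𝔽_2: g(0) = 0 → root; g(1) = 0 → root.
Linear factors from roots: (α), (α + 1).
Complete factorization: g(α) = (α)·(α + 1)·(α² + α + 1).
Factor degrees with multiplicity: 1 + 1 + 2 = 4.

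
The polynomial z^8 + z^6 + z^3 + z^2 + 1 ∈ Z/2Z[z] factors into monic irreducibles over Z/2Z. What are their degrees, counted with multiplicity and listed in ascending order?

8

Write f(z) = z^8 + z^6 + z^3 + z^2 + 1.
Roots in Z/2Z: f(0) = 1; f(1) = 1.
Complete factorization: f(z) = (z^8 + z^6 + z^3 + z^2 + 1).
Factor degrees with multiplicity: 8 = 8.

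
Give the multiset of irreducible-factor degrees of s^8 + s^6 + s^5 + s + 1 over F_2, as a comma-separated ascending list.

8

Write g(s) = s^8 + s^6 + s^5 + s + 1.
Roots in F_2: g(0) = 1; g(1) = 1.
Complete factorization: g(s) = (s^8 + s^6 + s^5 + s + 1).
Factor degrees with multiplicity: 8 = 8.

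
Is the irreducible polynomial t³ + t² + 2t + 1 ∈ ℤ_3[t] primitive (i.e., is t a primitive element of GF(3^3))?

Yes

Write f(t) = t³ + t² + 2t + 1.
|GF(3^3)^×| = 3^3 − 1 = 26. Prime factorization: 26 = 2·13.
f is primitive ⇔ t has order 26 in GF(3)[t]/(f), i.e. t^(26/q) ≠ 1 for each prime q | 26.
t^(13) mod f = 2.
t^(2) mod f = t².
None equal 1, so t has full order 26; f is primitive.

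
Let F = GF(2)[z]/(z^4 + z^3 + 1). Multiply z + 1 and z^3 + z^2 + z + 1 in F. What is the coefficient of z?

0

Multiply in GF(2)[z]: (z + 1)·(z^3 + z^2 + z + 1) = z^4 + 1.
Reduce using z^4 ≡ z^3 + 1 (mod z^4 + z^3 + 1).
Reduced: z^3.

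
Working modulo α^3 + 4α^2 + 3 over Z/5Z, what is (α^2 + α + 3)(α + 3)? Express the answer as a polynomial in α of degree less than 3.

α + 1

Multiply in Z/5Z[α]: (α^2 + α + 3)·(α + 3) = α^3 + 4α^2 + α + 4.
Reduce using α^3 ≡ α^2 + 2 (mod α^3 + 4α^2 + 3).
Reduced: α + 1.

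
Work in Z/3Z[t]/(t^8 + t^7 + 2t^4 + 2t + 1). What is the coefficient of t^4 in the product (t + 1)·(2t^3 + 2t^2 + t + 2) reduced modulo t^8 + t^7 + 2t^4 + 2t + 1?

Multiply in Z/3Z[t]: (t + 1)·(2t^3 + 2t^2 + t + 2) = 2t^4 + t^3 + 2.
Reduced: 2t^4 + t^3 + 2.

2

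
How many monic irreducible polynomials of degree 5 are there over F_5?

624

By the necklace-counting formula, N_5(5) = (1/5) Σ_{d|5} μ(5/d)·5^d.
Divisors of 5: 1, 5; μ(5/d) for each: -1, 1.
Σ = − 5^1 + 5^5 = 3120.
N = 3120/5 = 624.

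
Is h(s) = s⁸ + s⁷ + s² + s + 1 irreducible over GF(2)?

Yes

Check for roots in GF(2): h(0) = 1; h(1) = 1.
No roots, so no linear factors.
Monic irreducibles of degree 2 over GF(2): s² + s + 1.
None of them divide h (all give nonzero remainder).
Monic irreducibles of degree 3 over GF(2): s³ + s + 1, s³ + s² + 1.
None of them divide h (all give nonzero remainder).
Monic irreducibles of degree 4 over GF(2): s⁴ + s + 1, s⁴ + s³ + 1, s⁴ + s³ + s² + s + 1.
None of them divide h (all give nonzero remainder).
No irreducible factor of degree ≤ 4 exists, so h is irreducible over GF(2).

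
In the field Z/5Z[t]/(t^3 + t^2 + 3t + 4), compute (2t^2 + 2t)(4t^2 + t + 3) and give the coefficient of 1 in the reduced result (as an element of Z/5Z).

2

Multiply in Z/5Z[t]: (2t^2 + 2t)·(4t^2 + t + 3) = 3t^4 + 3t^2 + t.
Reduce using t^3 ≡ 4t^2 + 2t + 1 (mod t^3 + t^2 + 3t + 4).
Reduced: 2t^2 + 3t + 2.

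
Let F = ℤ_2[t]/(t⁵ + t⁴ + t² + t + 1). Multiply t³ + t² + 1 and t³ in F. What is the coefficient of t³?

Multiply in ℤ_2[t]: (t³ + t² + 1)·(t³) = t⁶ + t⁵ + t³.
Reduce using t⁵ ≡ t⁴ + t² + t + 1 (mod t⁵ + t⁴ + t² + t + 1).
Reduced: t² + t.

0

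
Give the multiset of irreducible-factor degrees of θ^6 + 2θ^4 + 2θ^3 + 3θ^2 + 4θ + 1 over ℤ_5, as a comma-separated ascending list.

1, 1, 2, 2

Write h(θ) = θ^6 + 2θ^4 + 2θ^3 + 3θ^2 + 4θ + 1.
Roots in ℤ_5: h(0) = 1; h(1) = 3; h(2) = 3; h(3) = 0 → root; h(4) = 1.
Linear factors from roots: (θ + 2).
Complete factorization: h(θ) = (θ + 2)^2·(θ^2 + 2)·(θ^2 + θ + 2).
Factor degrees with multiplicity: 1 + 1 + 2 + 2 = 6.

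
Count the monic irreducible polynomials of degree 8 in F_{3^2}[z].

5380020

By the necklace-counting formula, N_9(8) = (1/8) Σ_{d|8} μ(8/d)·9^d.
Divisors of 8: 1, 2, 4, 8; μ(8/d) for each: 0, 0, -1, 1.
Σ = − 9^4 + 9^8 = 43040160.
N = 43040160/8 = 5380020.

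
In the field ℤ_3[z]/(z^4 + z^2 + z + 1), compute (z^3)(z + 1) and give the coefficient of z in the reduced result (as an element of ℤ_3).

2

Multiply in ℤ_3[z]: (z^3)·(z + 1) = z^4 + z^3.
Reduce using z^4 ≡ 2z^2 + 2z + 2 (mod z^4 + z^2 + z + 1).
Reduced: z^3 + 2z^2 + 2z + 2.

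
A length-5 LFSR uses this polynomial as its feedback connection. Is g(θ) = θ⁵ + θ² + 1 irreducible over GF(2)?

Yes

Check for roots in GF(2): g(0) = 1; g(1) = 1.
No roots, so no linear factors.
Monic irreducibles of degree 2 over GF(2): θ² + θ + 1.
None of them divide g (all give nonzero remainder).
No irreducible factor of degree ≤ 2 exists, so g is irreducible over GF(2).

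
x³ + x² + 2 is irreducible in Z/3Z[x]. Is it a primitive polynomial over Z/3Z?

No

Write f(x) = x³ + x² + 2.
|GF(3^3)^×| = 3^3 − 1 = 26. Prime factorization: 26 = 2·13.
f is primitive ⇔ x has order 26 in GF(3)[x]/(f), i.e. x^(26/q) ≠ 1 for each prime q | 26.
x^(13) mod f = 1
x^(2) mod f = x².
Since x^(13) = 1, the order of x divides 13 < 26; not primitive.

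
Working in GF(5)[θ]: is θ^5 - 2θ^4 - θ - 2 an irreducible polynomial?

Yes

Write m(θ) = θ^5 - 2θ^4 - θ - 2.
Check for roots in GF(5): m(0) = 3; m(1) = 1; m(2) = 1; m(3) = 1; m(4) = 1.
No roots, so no linear factors.
Degree-2 irreducible divisors: test the 10 monic irreducibles of degree 2 over GF(5).
None of them divide m (all give nonzero remainder).
No irreducible factor of degree ≤ 2 exists, so m is irreducible over GF(5).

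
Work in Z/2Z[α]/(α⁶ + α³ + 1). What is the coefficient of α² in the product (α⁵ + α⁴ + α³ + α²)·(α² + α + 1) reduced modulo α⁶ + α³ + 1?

Multiply in Z/2Z[α]: (α⁵ + α⁴ + α³ + α²)·(α² + α + 1) = α⁷ + α⁵ + α⁴ + α².
Reduce using α⁶ ≡ α³ + 1 (mod α⁶ + α³ + 1).
Reduced: α⁵ + α² + α.

1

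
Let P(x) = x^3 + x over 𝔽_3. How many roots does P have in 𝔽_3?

Evaluate at each of the 3 elements of 𝔽_3:
P(0) = 0 → root; P(1) = 2; P(2) = 1.
Roots: {0}.

1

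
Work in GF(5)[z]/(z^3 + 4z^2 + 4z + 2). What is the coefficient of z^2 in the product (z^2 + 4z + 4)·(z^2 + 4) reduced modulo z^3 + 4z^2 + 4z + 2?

4

Multiply in GF(5)[z]: (z^2 + 4z + 4)·(z^2 + 4) = z^4 + 4z^3 + 3z^2 + z + 1.
Reduce using z^3 ≡ z^2 + z + 3 (mod z^3 + 4z^2 + 4z + 2).
Reduced: 4z^2 + 4z + 1.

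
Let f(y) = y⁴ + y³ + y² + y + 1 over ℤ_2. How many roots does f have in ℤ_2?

Evaluate at each of the 2 elements of ℤ_2:
f(0) = 1; f(1) = 1.
No element is a root.

0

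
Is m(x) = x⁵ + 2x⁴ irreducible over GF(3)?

Check for roots in GF(3): m(0) = 0 → root; m(1) = 0 → root; m(2) = 1.
m(0) = 0, so (x) divides m(x); m is reducible.

No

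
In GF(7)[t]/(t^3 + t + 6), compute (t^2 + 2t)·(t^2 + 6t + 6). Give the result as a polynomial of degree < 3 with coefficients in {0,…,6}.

Multiply in GF(7)[t]: (t^2 + 2t)·(t^2 + 6t + 6) = t^4 + t^3 + 4t^2 + 5t.
Reduce using t^3 ≡ 6t + 1 (mod t^3 + t + 6).
Reduced: 3t^2 + 5t + 1.

3t^2 + 5t + 1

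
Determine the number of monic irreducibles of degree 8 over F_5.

Gauss's count: N_{5}(8) = (1/8) Σ_{d|8} μ(8/d)·5^d.
Divisors of 8: 1, 2, 4, 8; μ(8/d) for each: 0, 0, -1, 1.
Σ = − 5^4 + 5^8 = 390000.
N = 390000/8 = 48750.

48750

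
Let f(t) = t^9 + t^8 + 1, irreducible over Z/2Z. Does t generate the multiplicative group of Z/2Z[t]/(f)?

No

|GF(2^9)^×| = 2^9 − 1 = 511. Prime factorization: 511 = 7·73.
f is primitive ⇔ t has order 511 in GF(2)[t]/(f), i.e. t^(511/q) ≠ 1 for each prime q | 511.
t^(73) mod f = 1
t^(7) mod f = t^7.
Since t^(73) = 1, the order of t divides 73 < 511; not primitive.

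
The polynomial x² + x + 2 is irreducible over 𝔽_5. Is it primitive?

Yes

Write f(x) = x² + x + 2.
|GF(5^2)^×| = 5^2 − 1 = 24. Prime factorization: 24 = 2^3·3.
f is primitive ⇔ x has order 24 in GF(5)[x]/(f), i.e. x^(24/q) ≠ 1 for each prime q | 24.
x^(12) mod f = 4.
x^(8) mod f = 3x + 1.
None equal 1, so x has full order 24; f is primitive.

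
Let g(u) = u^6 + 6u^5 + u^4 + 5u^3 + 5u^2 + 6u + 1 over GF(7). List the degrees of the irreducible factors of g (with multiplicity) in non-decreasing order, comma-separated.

6

Complete factorization: g(u) = (u^6 + 6u^5 + u^4 + 5u^3 + 5u^2 + 6u + 1).
Factor degrees with multiplicity: 6 = 6.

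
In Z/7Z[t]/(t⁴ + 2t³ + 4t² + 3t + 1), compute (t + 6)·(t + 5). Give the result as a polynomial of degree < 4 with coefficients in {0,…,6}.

Multiply in Z/7Z[t]: (t + 6)·(t + 5) = t² + 4t + 2.
Reduced: t² + 4t + 2.

t^2 + 4t + 2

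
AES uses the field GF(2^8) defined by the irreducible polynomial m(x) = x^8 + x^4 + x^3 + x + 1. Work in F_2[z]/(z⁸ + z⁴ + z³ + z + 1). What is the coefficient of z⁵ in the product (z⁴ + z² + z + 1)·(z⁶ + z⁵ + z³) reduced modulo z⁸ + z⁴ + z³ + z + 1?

Multiply in F_2[z]: (z⁴ + z² + z + 1)·(z⁶ + z⁵ + z³) = z¹⁰ + z⁹ + z⁸ + z⁷ + z⁴ + z³.
Reduce using z⁸ ≡ z⁴ + z³ + z + 1 (mod z⁸ + z⁴ + z³ + z + 1).
Reduced: z⁷ + z⁶ + z⁴ + z³ + 1.

0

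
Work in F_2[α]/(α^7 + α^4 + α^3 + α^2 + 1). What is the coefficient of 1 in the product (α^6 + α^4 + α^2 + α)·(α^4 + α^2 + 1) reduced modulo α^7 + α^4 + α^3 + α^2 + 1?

Multiply in F_2[α]: (α^6 + α^4 + α^2 + α)·(α^4 + α^2 + 1) = α^10 + α^6 + α^5 + α^3 + α^2 + α.
Reduce using α^7 ≡ α^4 + α^3 + α^2 + 1 (mod α^7 + α^4 + α^3 + α^2 + 1).
Reduced: α^4 + α^3 + α + 1.

1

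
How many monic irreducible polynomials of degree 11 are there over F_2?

x^(2^11) − x is the product of all monic irreducibles of degree dividing 11; Möbius inversion gives N = (1/11) Σ μ(11/d)·2^d.
Divisors of 11: 1, 11; μ(11/d) for each: -1, 1.
Σ = − 2^1 + 2^11 = 2046.
N = 2046/11 = 186.

186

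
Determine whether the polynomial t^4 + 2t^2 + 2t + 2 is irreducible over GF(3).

No

Write f(t) = t^4 + 2t^2 + 2t + 2.
Check for roots in GF(3): f(0) = 2; f(1) = 1; f(2) = 0 → root.
f(2) = 0, so (t − 2) divides f(t); f is reducible.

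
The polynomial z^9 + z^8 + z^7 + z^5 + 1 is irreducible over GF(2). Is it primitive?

No

Write f(z) = z^9 + z^8 + z^7 + z^5 + 1.
|GF(2^9)^×| = 2^9 − 1 = 511. Prime factorization: 511 = 7·73.
f is primitive ⇔ z has order 511 in GF(2)[z]/(f), i.e. z^(511/q) ≠ 1 for each prime q | 511.
z^(73) mod f = 1
z^(7) mod f = z^7.
Since z^(73) = 1, the order of z divides 73 < 511; not primitive.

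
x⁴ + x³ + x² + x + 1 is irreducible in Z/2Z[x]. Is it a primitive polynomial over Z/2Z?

No

Write f(x) = x⁴ + x³ + x² + x + 1.
|GF(2^4)^×| = 2^4 − 1 = 15. Prime factorization: 15 = 3·5.
f is primitive ⇔ x has order 15 in GF(2)[x]/(f), i.e. x^(15/q) ≠ 1 for each prime q | 15.
x^(5) mod f = 1
x^(3) mod f = x³.
Since x^(5) = 1, the order of x divides 5 < 15; not primitive.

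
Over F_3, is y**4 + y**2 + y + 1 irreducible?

Yes

Write g(y) = y**4 + y**2 + y + 1.
Check for roots in F_3: g(0) = 1; g(1) = 1; g(2) = 2.
No roots, so no linear factors.
Monic irreducibles of degree 2 over GF(3): y**2 + 1, y**2 + y - 1, y**2 - y - 1.
None of them divide g (all give nonzero remainder).
No irreducible factor of degree ≤ 2 exists, so g is irreducible over GF(3).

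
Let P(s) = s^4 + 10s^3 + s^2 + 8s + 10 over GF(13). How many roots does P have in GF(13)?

Evaluate at each of the 13 elements of GF(13):
P(0) = 10; P(1) = 4; P(2) = 9; P(3) = 4; P(4) = 5; P(5) = 0 → root; P(6) = 1; P(7) = 5; P(8) = 7; P(9) = 0 → root; P(10) = 1; P(11) = 12; P(12) = 7.
Roots: {5, 9}.

2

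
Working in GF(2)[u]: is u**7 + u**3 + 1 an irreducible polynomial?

Write f(u) = u**7 + u**3 + 1.
Check for roots in GF(2): f(0) = 1; f(1) = 1.
No roots, so no linear factors.
Monic irreducibles of degree 2 over GF(2): u**2 + u + 1.
None of them divide f (all give nonzero remainder).
Monic irreducibles of degree 3 over GF(2): u**3 + u + 1, u**3 + u**2 + 1.
None of them divide f (all give nonzero remainder).
No irreducible factor of degree ≤ 3 exists, so f is irreducible over GF(2).

Yes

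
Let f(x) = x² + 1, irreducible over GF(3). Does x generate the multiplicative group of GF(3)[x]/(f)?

|GF(3^2)^×| = 3^2 − 1 = 8. Prime factorization: 8 = 2^3.
f is primitive ⇔ x has order 8 in GF(3)[x]/(f), i.e. x^(8/q) ≠ 1 for each prime q | 8.
x^(4) mod f = 1
Since x^(4) = 1, the order of x divides 4 < 8; not primitive.

No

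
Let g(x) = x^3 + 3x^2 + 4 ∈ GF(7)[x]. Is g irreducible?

Yes

Check for roots in GF(7): g(0) = 4; g(1) = 1; g(2) = 3; g(3) = 2; g(4) = 4; g(5) = 1; g(6) = 6.
No roots. A degree-3 polynomial over a field with no linear factor is irreducible.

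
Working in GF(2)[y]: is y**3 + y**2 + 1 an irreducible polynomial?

Write h(y) = y**3 + y**2 + 1.
Check for roots in GF(2): h(0) = 1; h(1) = 1.
No roots. A degree-3 polynomial over a field with no linear factor is irreducible.

Yes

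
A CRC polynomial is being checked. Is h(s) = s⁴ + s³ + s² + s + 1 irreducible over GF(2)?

Yes

Check for roots in GF(2): h(0) = 1; h(1) = 1.
No roots, so no linear factors.
Monic irreducibles of degree 2 over GF(2): s² + s + 1.
None of them divide h (all give nonzero remainder).
No irreducible factor of degree ≤ 2 exists, so h is irreducible over GF(2).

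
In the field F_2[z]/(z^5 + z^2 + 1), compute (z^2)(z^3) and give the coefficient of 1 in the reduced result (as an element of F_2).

1

Multiply in F_2[z]: (z^2)·(z^3) = z^5.
Reduce using z^5 ≡ z^2 + 1 (mod z^5 + z^2 + 1).
Reduced: z^2 + 1.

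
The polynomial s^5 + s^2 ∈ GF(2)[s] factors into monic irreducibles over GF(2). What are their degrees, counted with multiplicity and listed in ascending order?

Write f(s) = s^5 + s^2.
Roots in GF(2): f(0) = 0 → root; f(1) = 0 → root.
Linear factors from roots: (s), (s + 1).
Complete factorization: f(s) = (s + 1)·(s)^2·(s^2 + s + 1).
Factor degrees with multiplicity: 1 + 1 + 1 + 2 = 5.

1, 1, 1, 2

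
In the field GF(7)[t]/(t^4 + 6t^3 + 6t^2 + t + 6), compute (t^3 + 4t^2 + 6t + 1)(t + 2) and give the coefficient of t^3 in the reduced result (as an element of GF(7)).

0

Multiply in GF(7)[t]: (t^3 + 4t^2 + 6t + 1)·(t + 2) = t^4 + 6t^3 + 6t + 2.
Reduce using t^4 ≡ t^3 + t^2 + 6t + 1 (mod t^4 + 6t^3 + 6t^2 + t + 6).
Reduced: t^2 + 5t + 3.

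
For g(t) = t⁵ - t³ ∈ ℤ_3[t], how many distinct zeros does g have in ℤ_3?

3

Evaluate at each of the 3 elements of ℤ_3:
g(0) = 0 → root; g(1) = 0 → root; g(2) = 0 → root.
Roots: {0, 1, 2}.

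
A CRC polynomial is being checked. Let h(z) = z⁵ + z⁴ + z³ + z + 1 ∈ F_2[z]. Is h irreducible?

Check for roots in F_2: h(0) = 1; h(1) = 1.
No roots, so no linear factors.
Monic irreducibles of degree 2 over GF(2): z² + z + 1.
None of them divide h (all give nonzero remainder).
No irreducible factor of degree ≤ 2 exists, so h is irreducible over GF(2).

Yes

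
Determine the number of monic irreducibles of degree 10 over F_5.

By the necklace-counting formula, N_5(10) = (1/10) Σ_{d|10} μ(10/d)·5^d.
Divisors of 10: 1, 2, 5, 10; μ(10/d) for each: 1, -1, -1, 1.
Σ = 5^1 − 5^2 − 5^5 + 5^10 = 9762480.
N = 9762480/10 = 976248.

976248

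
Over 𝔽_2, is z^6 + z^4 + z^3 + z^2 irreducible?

Write P(z) = z^6 + z^4 + z^3 + z^2.
Check for roots in 𝔽_2: P(0) = 0 → root; P(1) = 0 → root.
P(0) = 0, so (z) divides P(z); P is reducible.

No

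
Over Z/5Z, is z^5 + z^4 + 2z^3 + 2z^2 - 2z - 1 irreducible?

Yes

Write m(z) = z^5 + z^4 + 2z^3 + 2z^2 - 2z - 1.
Check for roots in Z/5Z: m(0) = 4; m(1) = 3; m(2) = 2; m(3) = 4; m(4) = 1.
No roots, so no linear factors.
Degree-2 irreducible divisors: test the 10 monic irreducibles of degree 2 over GF(5).
None of them divide m (all give nonzero remainder).
No irreducible factor of degree ≤ 2 exists, so m is irreducible over GF(5).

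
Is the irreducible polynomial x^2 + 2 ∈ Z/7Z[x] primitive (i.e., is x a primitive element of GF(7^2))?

Write f(x) = x^2 + 2.
|GF(7^2)^×| = 7^2 − 1 = 48. Prime factorization: 48 = 2^4·3.
f is primitive ⇔ x has order 48 in GF(7)[x]/(f), i.e. x^(48/q) ≠ 1 for each prime q | 48.
x^(24) mod f = 1
x^(16) mod f = 4.
Since x^(24) = 1, the order of x divides 24 < 48; not primitive.

No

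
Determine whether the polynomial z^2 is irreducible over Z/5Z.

No

Write P(z) = z^2.
Check for roots in Z/5Z: P(0) = 0 → root; P(1) = 1; P(2) = 4; P(3) = 4; P(4) = 1.
P(0) = 0, so (z) divides P(z); P is reducible.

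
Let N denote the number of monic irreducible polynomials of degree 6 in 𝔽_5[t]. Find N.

Gauss's count: N_{5}(6) = (1/6) Σ_{d|6} μ(6/d)·5^d.
Divisors of 6: 1, 2, 3, 6; μ(6/d) for each: 1, -1, -1, 1.
Σ = 5^1 − 5^2 − 5^3 + 5^6 = 15480.
N = 15480/6 = 2580.

2580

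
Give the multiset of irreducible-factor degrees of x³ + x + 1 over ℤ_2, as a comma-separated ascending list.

Write f(x) = x³ + x + 1.
Roots in ℤ_2: f(0) = 1; f(1) = 1.
Complete factorization: f(x) = (x³ + x + 1).
Factor degrees with multiplicity: 3 = 3.

3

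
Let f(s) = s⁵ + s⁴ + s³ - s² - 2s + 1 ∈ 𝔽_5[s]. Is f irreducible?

Check for roots in 𝔽_5: f(0) = 1; f(1) = 1; f(2) = 4; f(3) = 2; f(4) = 1.
No roots, so no linear factors.
Degree-2 irreducible divisors: test the 10 monic irreducibles of degree 2 over GF(5).
None of them divide f (all give nonzero remainder).
No irreducible factor of degree ≤ 2 exists, so f is irreducible over GF(5).

Yes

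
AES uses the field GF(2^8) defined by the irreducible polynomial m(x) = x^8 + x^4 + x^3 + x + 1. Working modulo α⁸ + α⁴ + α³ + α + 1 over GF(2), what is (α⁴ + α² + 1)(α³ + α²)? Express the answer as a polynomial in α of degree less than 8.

α^7 + α^6 + α^5 + α^4 + α^3 + α^2

Multiply in GF(2)[α]: (α⁴ + α² + 1)·(α³ + α²) = α⁷ + α⁶ + α⁵ + α⁴ + α³ + α².
Reduced: α⁷ + α⁶ + α⁵ + α⁴ + α³ + α².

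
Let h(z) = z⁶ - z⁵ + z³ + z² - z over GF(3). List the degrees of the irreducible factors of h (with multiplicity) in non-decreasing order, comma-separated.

Roots in GF(3): h(0) = 0 → root; h(1) = 1; h(2) = 0 → root.
Linear factors from roots: (z), (z + 1).
Complete factorization: h(z) = (z)·(z + 1)·(z⁴ + z³ - z² - z - 1).
Factor degrees with multiplicity: 1 + 1 + 4 = 6.

1, 1, 4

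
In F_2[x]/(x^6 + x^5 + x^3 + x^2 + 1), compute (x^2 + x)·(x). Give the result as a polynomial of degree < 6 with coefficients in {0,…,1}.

x^3 + x^2

Multiply in F_2[x]: (x^2 + x)·(x) = x^3 + x^2.
Reduced: x^3 + x^2.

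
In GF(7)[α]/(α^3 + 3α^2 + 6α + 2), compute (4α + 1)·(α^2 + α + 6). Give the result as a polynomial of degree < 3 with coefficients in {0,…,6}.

α + 5

Multiply in GF(7)[α]: (4α + 1)·(α^2 + α + 6) = 4α^3 + 5α^2 + 4α + 6.
Reduce using α^3 ≡ 4α^2 + α + 5 (mod α^3 + 3α^2 + 6α + 2).
Reduced: α + 5.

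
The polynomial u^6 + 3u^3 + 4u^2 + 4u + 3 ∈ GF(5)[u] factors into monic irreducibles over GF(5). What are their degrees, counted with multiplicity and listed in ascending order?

Write f(u) = u^6 + 3u^3 + 4u^2 + 4u + 3.
Roots in GF(5): f(0) = 3; f(1) = 0 → root; f(2) = 0 → root; f(3) = 1; f(4) = 1.
Linear factors from roots: (u + 4), (u + 3).
Complete factorization: f(u) = (u + 3)·(u + 4)·(u^4 + 3u^3 + 2u^2 + 3u + 4).
Factor degrees with multiplicity: 1 + 1 + 4 = 6.

1, 1, 4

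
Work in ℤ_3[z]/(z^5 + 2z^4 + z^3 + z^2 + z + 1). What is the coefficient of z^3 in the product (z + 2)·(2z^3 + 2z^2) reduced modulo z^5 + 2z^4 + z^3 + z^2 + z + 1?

0

Multiply in ℤ_3[z]: (z + 2)·(2z^3 + 2z^2) = 2z^4 + z^2.
Reduced: 2z^4 + z^2.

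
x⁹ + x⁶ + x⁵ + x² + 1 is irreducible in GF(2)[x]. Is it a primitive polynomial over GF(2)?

No

Write f(x) = x⁹ + x⁶ + x⁵ + x² + 1.
|GF(2^9)^×| = 2^9 − 1 = 511. Prime factorization: 511 = 7·73.
f is primitive ⇔ x has order 511 in GF(2)[x]/(f), i.e. x^(511/q) ≠ 1 for each prime q | 511.
x^(73) mod f = 1
x^(7) mod f = x⁷.
Since x^(73) = 1, the order of x divides 73 < 511; not primitive.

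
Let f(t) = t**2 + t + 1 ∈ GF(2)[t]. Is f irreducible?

Check for roots in GF(2): f(0) = 1; f(1) = 1.
No roots. A degree-2 polynomial over a field with no linear factor is irreducible.

Yes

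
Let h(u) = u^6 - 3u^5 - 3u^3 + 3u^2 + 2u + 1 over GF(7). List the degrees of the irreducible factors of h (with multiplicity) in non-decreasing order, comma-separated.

Linear factors from roots: (u + 3).
Complete factorization: h(u) = (u + 3)·(u^2 - 2u + 3)·(u^3 + 3u^2 - 3).
Factor degrees with multiplicity: 1 + 2 + 3 = 6.

1, 2, 3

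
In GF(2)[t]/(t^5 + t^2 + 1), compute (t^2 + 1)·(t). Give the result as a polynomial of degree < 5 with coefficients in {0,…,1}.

Multiply in GF(2)[t]: (t^2 + 1)·(t) = t^3 + t.
Reduced: t^3 + t.

t^3 + t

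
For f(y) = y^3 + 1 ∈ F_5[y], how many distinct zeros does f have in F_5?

1

Evaluate at each of the 5 elements of F_5:
f(0) = 1; f(1) = 2; f(2) = 4; f(3) = 3; f(4) = 0 → root.
Roots: {4}.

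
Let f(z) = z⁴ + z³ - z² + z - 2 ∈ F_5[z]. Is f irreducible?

Check for roots in F_5: f(0) = 3; f(1) = 0 → root; f(2) = 0 → root; f(3) = 0 → root; f(4) = 1.
f(1) = 0, so (z − 1) divides f(z); f is reducible.

No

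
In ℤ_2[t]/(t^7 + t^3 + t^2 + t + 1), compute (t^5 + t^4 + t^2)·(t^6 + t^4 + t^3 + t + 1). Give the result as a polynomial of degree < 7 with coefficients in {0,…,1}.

Multiply in ℤ_2[t]: (t^5 + t^4 + t^2)·(t^6 + t^4 + t^3 + t + 1) = t^11 + t^10 + t^9 + t^8 + t^7 + t^5 + t^4 + t^3 + t^2.
Reduce using t^7 ≡ t^3 + t^2 + t + 1 (mod t^7 + t^3 + t^2 + t + 1).
Reduced: t^4 + t^2 + t.

t^4 + t^2 + t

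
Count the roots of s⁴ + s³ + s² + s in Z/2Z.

2

Write h(s) = s⁴ + s³ + s² + s.
Evaluate at each of the 2 elements of Z/2Z:
h(0) = 0 → root; h(1) = 0 → root.
Roots: {0, 1}.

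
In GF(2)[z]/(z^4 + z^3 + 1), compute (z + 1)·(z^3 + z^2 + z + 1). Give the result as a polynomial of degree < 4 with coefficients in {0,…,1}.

Multiply in GF(2)[z]: (z + 1)·(z^3 + z^2 + z + 1) = z^4 + 1.
Reduce using z^4 ≡ z^3 + 1 (mod z^4 + z^3 + 1).
Reduced: z^3.

z^3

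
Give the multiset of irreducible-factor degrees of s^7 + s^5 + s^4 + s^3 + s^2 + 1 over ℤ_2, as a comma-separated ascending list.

Write h(s) = s^7 + s^5 + s^4 + s^3 + s^2 + 1.
Roots in ℤ_2: h(0) = 1; h(1) = 0 → root.
Linear factors from roots: (s + 1).
Complete factorization: h(s) = (s + 1)·(s^2 + s + 1)^3.
Factor degrees with multiplicity: 1 + 2 + 2 + 2 = 7.

1, 2, 2, 2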